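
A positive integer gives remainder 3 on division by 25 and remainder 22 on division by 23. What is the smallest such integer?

Since 23·12 ≡ 1 (mod 25), take x = 22 + 23·((3−22)·12 mod 25) = 22 + 23·22 = 528.
Check: 528 mod 25 = 3, 528 mod 23 = 22.

528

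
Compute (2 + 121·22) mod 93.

60

121·22 = 2662.
Dividing 2662 by 93 gives quotient 28 and remainder 58.
(2 + 58) mod 93 = 60.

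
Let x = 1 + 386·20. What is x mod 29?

7

386·20 = 7720.
7720 mod 29 = 6 (since 266·29 = 7714).
(1 + 6) mod 29 = 7.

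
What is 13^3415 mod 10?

Powers of 3 mod 10 repeat with period 4: 3, 9, 7, 1.
3415 leaves remainder 3 on division by 4, so 13^3415 ends in 7.

7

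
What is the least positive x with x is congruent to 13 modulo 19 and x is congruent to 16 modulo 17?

Since 17·9 ≡ 1 (mod 19), take x = 16 + 17·((13−16)·9 mod 19) = 16 + 17·11 = 203.
Check: 203 mod 19 = 13, 203 mod 17 = 16.

203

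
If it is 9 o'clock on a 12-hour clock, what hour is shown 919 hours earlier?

Dividing 919 by 12 gives quotient 76 and remainder 7.
9 − 7 → 2 on a 12-hour dial.

2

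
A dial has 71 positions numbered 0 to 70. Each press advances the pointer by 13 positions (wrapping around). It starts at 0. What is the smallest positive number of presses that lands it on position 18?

56

13⁻¹ ≡ 11 (mod 71) because 13·11 = 143 = 2·71 + 1.
Multiplying both sides by 11: x ≡ 11·18 = 198 ≡ 56 (mod 71).
Check: 13·56 = 728 = 10·71 + 18.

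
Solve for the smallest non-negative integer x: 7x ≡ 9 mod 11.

7⁻¹ ≡ 8 (mod 11) because 7·8 = 56 = 5·11 + 1.
Multiplying both sides by 8: x ≡ 8·9 = 72 ≡ 6 (mod 11).

6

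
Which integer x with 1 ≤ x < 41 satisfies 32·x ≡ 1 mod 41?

9

32·9 = 288 = 7·41 + 1, so 32⁻¹ ≡ 9 (mod 41).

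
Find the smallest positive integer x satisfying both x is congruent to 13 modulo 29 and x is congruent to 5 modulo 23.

419

Since 23·24 ≡ 1 (mod 29), take x = 5 + 23·((13−5)·24 mod 29) = 5 + 23·18 = 419.
Check: 419 mod 29 = 13, 419 mod 23 = 5.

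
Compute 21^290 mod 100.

Square-and-reduce mod 100: 21^1≡21, 21^2≡41, 21^4≡81, 21^8≡61, 21^16≡21, 21^32≡41, 21^64≡81, 21^128≡61, 21^256≡21.
290 = 2 + 32 + 256, so 21^290 ≡ 41·41·21 ≡ 1 (mod 100).

1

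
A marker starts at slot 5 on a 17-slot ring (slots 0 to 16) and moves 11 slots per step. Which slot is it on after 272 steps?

5

272·11 = 2992.
Dividing 2992 by 17 gives quotient 176 and remainder 0.
(5 + 0) mod 17 = 5.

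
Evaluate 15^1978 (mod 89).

Square-and-reduce mod 89: 15^1≡15, 15^2≡47, 15^4≡73, 15^8≡78, 15^16≡32, 15^32≡45, 15^64≡67, 15^128≡39, 15^256≡8, 15^512≡64, 15^1024≡2.
Since 1978 = 2 + 8 + 16 + 32 + 128 + 256 + 512 + 1024 in binary, 15^1978 ≡ 47·78·32·45·39·8·64·2 ≡ 53 (mod 89).

53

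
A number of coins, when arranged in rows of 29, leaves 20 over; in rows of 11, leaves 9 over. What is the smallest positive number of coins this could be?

Since 11·8 ≡ 1 (mod 29), take x = 9 + 11·((20−9)·8 mod 29) = 9 + 11·1 = 20.
Check: 20 mod 29 = 20, 20 mod 11 = 9.

20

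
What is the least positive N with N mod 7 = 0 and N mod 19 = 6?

63

x ≡ 0 (mod 7) gives x ∈ {0, 7, 14, 21, 28, 35, 42, 49, …}.
The first of these with x mod 19 = 6 is 63.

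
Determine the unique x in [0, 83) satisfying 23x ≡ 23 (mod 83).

1

The inverse of 23 mod 83 is 65 (since 23·65 = 1495 ≡ 1).
So x ≡ 65·23 = 1495 ≡ 1 (mod 83).
Check: 23·1 = 23 = 0·83 + 23.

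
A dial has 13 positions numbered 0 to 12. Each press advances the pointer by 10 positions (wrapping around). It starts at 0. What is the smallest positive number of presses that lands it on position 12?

9

10⁻¹ ≡ 4 (mod 13) because 10·4 = 40 = 3·13 + 1.
So x ≡ 4·12 = 48 ≡ 9 (mod 13).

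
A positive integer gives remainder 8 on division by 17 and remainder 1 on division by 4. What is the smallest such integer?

25

Since 4·13 ≡ 1 (mod 17), take x = 1 + 4·((8−1)·13 mod 17) = 1 + 4·6 = 25.
Check: 25 mod 17 = 8, 25 mod 4 = 1.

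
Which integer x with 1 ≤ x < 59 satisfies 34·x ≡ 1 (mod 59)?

59 = 1·34 + 25
34 = 1·25 + 9
25 = 2·9 + 7
9 = 1·7 + 2
7 = 3·2 + 1
2 = 2·1 + 0
Back-substituting gives 34·33 ≡ 1 (mod 59).

33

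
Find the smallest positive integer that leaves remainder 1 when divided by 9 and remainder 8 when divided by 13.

x ≡ 1 (mod 9) gives x ∈ {1, 10, 19, 28, 37, 46, 55, 64, …}.
The first of these with x mod 13 = 8 is 73.

73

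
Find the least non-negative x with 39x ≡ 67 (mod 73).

The inverse of 39 mod 73 is 15 (since 39·15 = 585 ≡ 1).
So x ≡ 15·67 = 1005 ≡ 56 (mod 73).
Check: 39·56 = 2184 = 29·73 + 67.

56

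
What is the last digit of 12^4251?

Last digits of 2^n: 2, 4, 8, 6 (period 4).
4251 mod 4 = 3, so the last digit matches 2^3 = 8.

8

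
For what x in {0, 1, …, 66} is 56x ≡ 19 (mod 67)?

47

The inverse of 56 mod 67 is 6 (since 56·6 = 336 ≡ 1).
So x ≡ 6·19 = 114 ≡ 47 (mod 67).
Check: 56·47 = 2632 = 39·67 + 19.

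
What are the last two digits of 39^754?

Successive squares of 39 mod 100: 39^1≡39, 39^2≡21, 39^4≡41, 39^8≡81, 39^16≡61, 39^32≡21, 39^64≡41, 39^128≡81, 39^256≡61, 39^512≡21.
754 = 2 + 16 + 32 + 64 + 128 + 512, so 39^754 ≡ 21·61·21·41·81·21 ≡ 41 (mod 100).

41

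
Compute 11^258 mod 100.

Successive squares of 11 mod 100: 11^1≡11, 11^2≡21, 11^4≡41, 11^8≡81, 11^16≡61, 11^32≡21, 11^64≡41, 11^128≡81, 11^256≡61.
Since 258 = 2 + 256 in binary, 11^258 ≡ 21·61 ≡ 81 (mod 100).

81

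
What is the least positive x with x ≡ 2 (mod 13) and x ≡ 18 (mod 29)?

366

Since 29·9 ≡ 1 (mod 13), take x = 18 + 29·((2−18)·9 mod 13) = 18 + 29·12 = 366.
Check: 366 mod 13 = 2, 366 mod 29 = 18.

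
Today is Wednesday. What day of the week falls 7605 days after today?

Saturday

7605 mod 7 = 3 (since 1086·7 = 7602).
Wednesday + 3 days → Saturday.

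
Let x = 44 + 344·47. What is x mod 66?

344·47 = 16168.
16168 = 244·66 + 64, so 16168 mod 66 = 64.
(44 + 64) mod 66 = 42.

42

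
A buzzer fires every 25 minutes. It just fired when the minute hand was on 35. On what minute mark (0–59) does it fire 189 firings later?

20

189·25 = 4725.
4725 mod 60 = 45 (since 78·60 = 4680).
(35 + 45) mod 60 = 20.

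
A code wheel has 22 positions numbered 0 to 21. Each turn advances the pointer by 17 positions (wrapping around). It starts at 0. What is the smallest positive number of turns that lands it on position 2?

The inverse of 17 mod 22 is 13 (since 17·13 = 221 ≡ 1).
Multiplying both sides by 13: x ≡ 13·2 = 26 ≡ 4 (mod 22).
Check: 17·4 = 68 = 3·22 + 2.

4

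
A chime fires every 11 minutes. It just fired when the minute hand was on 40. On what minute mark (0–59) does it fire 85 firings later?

85·11 = 935.
935 − 15·60 = 35, so 935 ≡ 35 (mod 60).
(40 + 35) mod 60 = 15.

15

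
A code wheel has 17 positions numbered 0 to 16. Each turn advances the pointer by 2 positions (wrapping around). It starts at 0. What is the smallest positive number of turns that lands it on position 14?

The inverse of 2 mod 17 is 9 (since 2·9 = 18 ≡ 1).
So x ≡ 9·14 = 126 ≡ 7 (mod 17).

7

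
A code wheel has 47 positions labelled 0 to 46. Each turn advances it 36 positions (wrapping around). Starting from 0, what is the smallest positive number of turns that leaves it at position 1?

17

36·17 = 612 = 13·47 + 1, so 36⁻¹ ≡ 17 (mod 47).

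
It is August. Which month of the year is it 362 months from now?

362 − 30·12 = 2, so 362 ≡ 2 (mod 12).
August + 2 months → October.

October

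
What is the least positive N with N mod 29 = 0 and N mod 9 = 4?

Since 9·13 ≡ 1 (mod 29), take x = 4 + 9·((0−4)·13 mod 29) = 4 + 9·6 = 58.
Check: 58 mod 29 = 0, 58 mod 9 = 4.

58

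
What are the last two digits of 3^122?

By repeated squaring mod 100: 3^1≡3, 3^2≡9, 3^4≡81, 3^8≡61, 3^16≡21, 3^32≡41, 3^64≡81.
122 = 2 + 8 + 16 + 32 + 64, so 3^122 ≡ 9·61·21·41·81 ≡ 9 (mod 100).

09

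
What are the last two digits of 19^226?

Successive squares of 19 mod 100: 19^1≡19, 19^2≡61, 19^4≡21, 19^8≡41, 19^16≡81, 19^32≡61, 19^64≡21, 19^128≡41.
Since 226 = 2 + 32 + 64 + 128 in binary, 19^226 ≡ 61·61·21·41 ≡ 81 (mod 100).

81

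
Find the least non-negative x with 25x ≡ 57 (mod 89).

25⁻¹ ≡ 57 (mod 89) because 25·57 = 1425 = 16·89 + 1.
Multiplying both sides by 57: x ≡ 57·57 = 3249 ≡ 45 (mod 89).

45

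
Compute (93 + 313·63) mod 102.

24

313·63 = 19719.
19719 − 193·102 = 33, so 19719 ≡ 33 (mod 102).
(93 + 33) mod 102 = 24.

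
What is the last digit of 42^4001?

2

The units digit of 42^n cycles with period 4: 2, 4, 8, 6, …
4001 leaves remainder 1 on division by 4, so 42^4001 ends in 2.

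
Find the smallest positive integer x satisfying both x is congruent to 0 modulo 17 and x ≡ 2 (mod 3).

17

Since 3·6 ≡ 1 (mod 17), take x = 2 + 3·((0−2)·6 mod 17) = 2 + 3·5 = 17.
Check: 17 mod 17 = 0, 17 mod 3 = 2.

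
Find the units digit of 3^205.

3

Last digits of 3^n: 3, 9, 7, 1 (period 4).
205 mod 4 = 1, so the last digit matches 3^1 = 3.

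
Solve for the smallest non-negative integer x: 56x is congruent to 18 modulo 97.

80

56⁻¹ ≡ 26 (mod 97) because 56·26 = 1456 = 15·97 + 1.
So x ≡ 26·18 = 468 ≡ 80 (mod 97).
Check: 56·80 = 4480 = 46·97 + 18.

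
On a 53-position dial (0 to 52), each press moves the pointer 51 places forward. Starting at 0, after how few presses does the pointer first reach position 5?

24

51⁻¹ ≡ 26 (mod 53) because 51·26 = 1326 = 25·53 + 1.
So x ≡ 26·5 = 130 ≡ 24 (mod 53).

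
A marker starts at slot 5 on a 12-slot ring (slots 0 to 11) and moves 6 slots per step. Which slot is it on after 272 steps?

272·6 = 1632.
Dividing 1632 by 12 gives quotient 136 and remainder 0.
(5 + 0) mod 12 = 5.

5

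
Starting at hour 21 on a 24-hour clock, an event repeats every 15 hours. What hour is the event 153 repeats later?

12

153·15 = 2295.
2295 = 95·24 + 15, so 2295 mod 24 = 15.
(21 + 15) mod 24 = 12.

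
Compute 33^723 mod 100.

By repeated squaring mod 100: 33^1≡33, 33^2≡89, 33^4≡21, 33^8≡41, 33^16≡81, 33^32≡61, 33^64≡21, 33^128≡41, 33^256≡81, 33^512≡61.
723 = 1 + 2 + 16 + 64 + 128 + 512, so 33^723 ≡ 33·89·81·21·41·61 ≡ 37 (mod 100).

37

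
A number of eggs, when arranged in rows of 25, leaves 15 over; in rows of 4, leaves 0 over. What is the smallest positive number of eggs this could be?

40

Since 4·19 ≡ 1 (mod 25), take x = 0 + 4·((15−0)·19 mod 25) = 0 + 4·10 = 40.
Check: 40 mod 25 = 15, 40 mod 4 = 0.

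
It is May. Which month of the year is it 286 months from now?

March

286 = 23·12 + 10, so 286 mod 12 = 10.
May + 10 months → March.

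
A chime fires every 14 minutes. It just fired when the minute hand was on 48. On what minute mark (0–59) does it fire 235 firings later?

38

235·14 = 3290.
3290 mod 60 = 50 (since 54·60 = 3240).
(48 + 50) mod 60 = 38.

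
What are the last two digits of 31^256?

Square-and-reduce mod 100: 31^1≡31, 31^2≡61, 31^4≡21, 31^8≡41, 31^16≡81, 31^32≡61, 31^64≡21, 31^128≡41, 31^256≡81.
Since 256 = 256 in binary, 31^256 ≡ 81 ≡ 81 (mod 100).

81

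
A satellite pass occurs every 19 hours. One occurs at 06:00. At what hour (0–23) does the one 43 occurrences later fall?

7

43·19 = 817.
Dividing 817 by 24 gives quotient 34 and remainder 1.
(6 + 1) mod 24 = 7.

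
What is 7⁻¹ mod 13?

2

7·2 = 14 = 1·13 + 1, so 7⁻¹ ≡ 2 (mod 13).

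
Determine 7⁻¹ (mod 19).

11

19 = 2·7 + 5
7 = 1·5 + 2
5 = 2·2 + 1
2 = 2·1 + 0
Back-substituting gives 7·11 ≡ 1 (mod 19).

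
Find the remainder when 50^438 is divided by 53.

17

Square-and-reduce mod 53: 50^1≡50, 50^2≡9, 50^4≡28, 50^8≡42, 50^16≡15, 50^32≡13, 50^64≡10, 50^128≡47, 50^256≡36.
Since 438 = 2 + 4 + 16 + 32 + 128 + 256 in binary, 50^438 ≡ 9·28·15·13·47·36 ≡ 17 (mod 53).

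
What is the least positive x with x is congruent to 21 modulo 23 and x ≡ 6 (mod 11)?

x ≡ 6 (mod 11) gives x ∈ {6, 17, 28, 39, 50, 61, 72, 83, …}.
The first of these with x mod 23 = 21 is 182.

182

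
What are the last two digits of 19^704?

By repeated squaring mod 100: 19^1≡19, 19^2≡61, 19^4≡21, 19^8≡41, 19^16≡81, 19^32≡61, 19^64≡21, 19^128≡41, 19^256≡81, 19^512≡61.
Since 704 = 64 + 128 + 512 in binary, 19^704 ≡ 21·41·61 ≡ 21 (mod 100).

21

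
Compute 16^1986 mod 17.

Square-and-reduce mod 17: 16^1≡16, 16^2≡1, 16^4≡1, 16^8≡1, 16^16≡1, 16^32≡1, 16^64≡1, 16^128≡1, 16^256≡1, 16^512≡1, 16^1024≡1.
1986 = 2 + 64 + 128 + 256 + 512 + 1024, so 16^1986 ≡ 1·1·1·1·1·1 ≡ 1 (mod 17).

1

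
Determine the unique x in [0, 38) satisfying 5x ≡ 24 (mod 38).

5⁻¹ ≡ 23 (mod 38) because 5·23 = 115 = 3·38 + 1.
Multiplying both sides by 23: x ≡ 23·24 = 552 ≡ 20 (mod 38).
Check: 5·20 = 100 = 2·38 + 24.

20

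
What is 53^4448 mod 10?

Powers of 3 mod 10 repeat with period 4: 3, 9, 7, 1.
4448 leaves remainder 0 on division by 4, so 53^4448 ends in 1.

1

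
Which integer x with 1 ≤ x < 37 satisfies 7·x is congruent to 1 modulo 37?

7·16 = 112 = 3·37 + 1, so 7⁻¹ ≡ 16 (mod 37).

16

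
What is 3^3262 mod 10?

9

Powers of 3 mod 10 repeat with period 4: 3, 9, 7, 1.
3262 mod 4 = 2, so the last digit matches 3^2 = 9.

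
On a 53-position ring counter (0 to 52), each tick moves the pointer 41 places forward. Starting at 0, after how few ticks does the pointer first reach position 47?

27

41⁻¹ ≡ 22 (mod 53) because 41·22 = 902 = 17·53 + 1.
Multiplying both sides by 22: x ≡ 22·47 = 1034 ≡ 27 (mod 53).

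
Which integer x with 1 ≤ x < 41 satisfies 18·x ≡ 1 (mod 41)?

16

18·16 = 288 = 7·41 + 1, so 18⁻¹ ≡ 16 (mod 41).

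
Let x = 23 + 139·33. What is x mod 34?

139·33 = 4587.
Dividing 4587 by 34 gives quotient 134 and remainder 31.
(23 + 31) mod 34 = 20.

20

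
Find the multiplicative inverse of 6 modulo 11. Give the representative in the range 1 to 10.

11 = 1·6 + 5
6 = 1·5 + 1
5 = 5·1 + 0
Back-substituting gives 6·2 ≡ 1 (mod 11).

2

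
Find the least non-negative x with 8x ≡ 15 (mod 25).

The inverse of 8 mod 25 is 22 (since 8·22 = 176 ≡ 1).
So x ≡ 22·15 = 330 ≡ 5 (mod 25).

5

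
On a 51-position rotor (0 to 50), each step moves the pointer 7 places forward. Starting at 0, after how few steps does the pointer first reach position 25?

7⁻¹ ≡ 22 (mod 51) because 7·22 = 154 = 3·51 + 1.
Multiplying both sides by 22: x ≡ 22·25 = 550 ≡ 40 (mod 51).

40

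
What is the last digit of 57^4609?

Powers of 7 mod 10 repeat with period 4: 7, 9, 3, 1.
4609 leaves remainder 1 on division by 4, so 57^4609 ends in 7.

7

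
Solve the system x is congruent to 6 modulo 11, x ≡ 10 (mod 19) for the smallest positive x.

105

x ≡ 6 (mod 11) gives x ∈ {6, 17, 28, 39, 50, 61, 72, 83, …}.
The first of these with x mod 19 = 10 is 105.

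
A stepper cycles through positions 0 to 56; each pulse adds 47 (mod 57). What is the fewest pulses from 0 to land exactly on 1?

17

57 = 1·47 + 10
47 = 4·10 + 7
10 = 1·7 + 3
7 = 2·3 + 1
3 = 3·1 + 0
Back-substituting gives 47·17 ≡ 1 (mod 57).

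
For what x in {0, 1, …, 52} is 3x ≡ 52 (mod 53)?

The inverse of 3 mod 53 is 18 (since 3·18 = 54 ≡ 1).
Multiplying both sides by 18: x ≡ 18·52 = 936 ≡ 35 (mod 53).

35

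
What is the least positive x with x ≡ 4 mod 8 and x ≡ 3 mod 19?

Since 19·3 ≡ 1 (mod 8), take x = 3 + 19·((4−3)·3 mod 8) = 3 + 19·3 = 60.
Check: 60 mod 8 = 4, 60 mod 19 = 3.

60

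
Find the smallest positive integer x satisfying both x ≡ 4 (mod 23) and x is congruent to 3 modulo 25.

303

x ≡ 4 (mod 23) gives x ∈ {4, 27, 50, 73, 96, 119, 142, 165, …}.
The first of these with x mod 25 = 3 is 303.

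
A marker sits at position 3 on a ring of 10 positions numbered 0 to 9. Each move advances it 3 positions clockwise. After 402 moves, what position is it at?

9

402·3 = 1206.
1206 − 120·10 = 6, so 1206 ≡ 6 (mod 10).
(3 + 6) mod 10 = 9.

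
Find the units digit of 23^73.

3

Powers of 3 mod 10 repeat with period 4: 3, 9, 7, 1.
73 leaves remainder 1 on division by 4, so 23^73 ends in 3.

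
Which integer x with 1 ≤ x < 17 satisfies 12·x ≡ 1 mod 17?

17 = 1·12 + 5
12 = 2·5 + 2
5 = 2·2 + 1
2 = 2·1 + 0
Back-substituting gives 12·10 ≡ 1 (mod 17).

10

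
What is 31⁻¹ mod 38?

27

31·27 = 837 = 22·38 + 1, so 31⁻¹ ≡ 27 (mod 38).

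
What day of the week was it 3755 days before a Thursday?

3755 = 536·7 + 3, so 3755 mod 7 = 3.
Thursday − 3 days → Monday.

Monday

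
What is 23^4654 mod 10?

Powers of 3 mod 10 repeat with period 4: 3, 9, 7, 1.
4654 leaves remainder 2 on division by 4, so 23^4654 ends in 9.

9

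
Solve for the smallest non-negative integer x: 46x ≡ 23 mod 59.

30

46⁻¹ ≡ 9 (mod 59) because 46·9 = 414 = 7·59 + 1.
So x ≡ 9·23 = 207 ≡ 30 (mod 59).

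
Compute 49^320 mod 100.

By repeated squaring mod 100: 49^1≡49, 49^2≡1, 49^4≡1, 49^8≡1, 49^16≡1, 49^32≡1, 49^64≡1, 49^128≡1, 49^256≡1.
Since 320 = 64 + 256 in binary, 49^320 ≡ 1·1 ≡ 1 (mod 100).

1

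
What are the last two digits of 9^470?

Successive squares of 9 mod 100: 9^1≡9, 9^2≡81, 9^4≡61, 9^8≡21, 9^16≡41, 9^32≡81, 9^64≡61, 9^128≡21, 9^256≡41.
470 = 2 + 4 + 16 + 64 + 128 + 256, so 9^470 ≡ 81·61·41·61·21·41 ≡ 1 (mod 100).

01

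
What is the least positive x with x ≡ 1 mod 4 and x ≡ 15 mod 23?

x ≡ 1 (mod 4) gives x ∈ {1, 5, 9, 13, 17, 21, 25, 29, …}.
The first of these with x mod 23 = 15 is 61.

61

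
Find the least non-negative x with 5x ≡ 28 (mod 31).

The inverse of 5 mod 31 is 25 (since 5·25 = 125 ≡ 1).
So x ≡ 25·28 = 700 ≡ 18 (mod 31).
Check: 5·18 = 90 = 2·31 + 28.

18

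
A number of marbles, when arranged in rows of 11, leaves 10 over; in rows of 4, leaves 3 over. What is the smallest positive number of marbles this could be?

x ≡ 3 (mod 4) gives x ∈ {3, 7, 11, 15, 19, 23, 27, 31, …}.
The first of these with x mod 11 = 10 is 43.

43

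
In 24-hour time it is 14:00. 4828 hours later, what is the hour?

18

4828 mod 24 = 4 (since 201·24 = 4824).
(14 + 4) mod 24 = 18.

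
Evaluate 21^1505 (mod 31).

By repeated squaring mod 31: 21^1≡21, 21^2≡7, 21^4≡18, 21^8≡14, 21^16≡10, 21^32≡7, 21^64≡18, 21^128≡14, 21^256≡10, 21^512≡7, 21^1024≡18.
1505 = 1 + 32 + 64 + 128 + 256 + 1024, so 21^1505 ≡ 21·7·18·14·10·18 ≡ 6 (mod 31).

6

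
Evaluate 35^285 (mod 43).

41

Successive squares of 35 mod 43: 35^1≡35, 35^2≡21, 35^4≡11, 35^8≡35, 35^16≡21, 35^32≡11, 35^64≡35, 35^128≡21, 35^256≡11.
285 = 1 + 4 + 8 + 16 + 256, so 35^285 ≡ 35·11·35·21·11 ≡ 41 (mod 43).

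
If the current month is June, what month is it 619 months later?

January

619 mod 12 = 7 (since 51·12 = 612).
June + 7 months → January.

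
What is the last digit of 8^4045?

8

Powers of 8 mod 10 repeat with period 4: 8, 4, 2, 6.
4045 leaves remainder 1 on division by 4, so 8^4045 ends in 8.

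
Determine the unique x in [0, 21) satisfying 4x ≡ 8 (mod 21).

The inverse of 4 mod 21 is 16 (since 4·16 = 64 ≡ 1).
So x ≡ 16·8 = 128 ≡ 2 (mod 21).
Check: 4·2 = 8 = 0·21 + 8.

2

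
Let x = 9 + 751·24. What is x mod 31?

22

751·24 = 18024.
18024 mod 31 = 13 (since 581·31 = 18011).
(9 + 13) mod 31 = 22.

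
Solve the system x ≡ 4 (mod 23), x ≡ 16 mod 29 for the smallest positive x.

Since 29·4 ≡ 1 (mod 23), take x = 16 + 29·((4−16)·4 mod 23) = 16 + 29·21 = 625.
Check: 625 mod 23 = 4, 625 mod 29 = 16.

625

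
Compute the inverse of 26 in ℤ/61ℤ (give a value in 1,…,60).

54

61 = 2·26 + 9
26 = 2·9 + 8
9 = 1·8 + 1
8 = 8·1 + 0
Back-substituting gives 26·54 ≡ 1 (mod 61).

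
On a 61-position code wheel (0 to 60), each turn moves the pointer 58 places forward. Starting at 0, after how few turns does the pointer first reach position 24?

58⁻¹ ≡ 20 (mod 61) because 58·20 = 1160 = 19·61 + 1.
Multiplying both sides by 20: x ≡ 20·24 = 480 ≡ 53 (mod 61).

53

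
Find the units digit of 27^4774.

9

The units digit of 27^n cycles with period 4: 7, 9, 3, 1, …
4774 leaves remainder 2 on division by 4, so 27^4774 ends in 9.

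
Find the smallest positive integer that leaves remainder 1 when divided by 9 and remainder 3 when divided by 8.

19

Since 8·8 ≡ 1 (mod 9), take x = 3 + 8·((1−3)·8 mod 9) = 3 + 8·2 = 19.
Check: 19 mod 9 = 1, 19 mod 8 = 3.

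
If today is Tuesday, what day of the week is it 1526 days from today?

1526 mod 7 = 0 (since 218·7 = 1526).
Tuesday + 0 days → Tuesday.

Tuesday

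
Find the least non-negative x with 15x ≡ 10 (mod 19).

7

The inverse of 15 mod 19 is 14 (since 15·14 = 210 ≡ 1).
So x ≡ 14·10 = 140 ≡ 7 (mod 19).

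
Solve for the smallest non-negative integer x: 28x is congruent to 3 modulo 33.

6

The inverse of 28 mod 33 is 13 (since 28·13 = 364 ≡ 1).
So x ≡ 13·3 = 39 ≡ 6 (mod 33).
Check: 28·6 = 168 = 5·33 + 3.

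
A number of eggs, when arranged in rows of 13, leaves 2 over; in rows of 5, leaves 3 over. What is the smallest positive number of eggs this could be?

x ≡ 3 (mod 5) gives x ∈ {3, 8, 13, 18, 23, 28}.
The first of these with x mod 13 = 2 is 28.

28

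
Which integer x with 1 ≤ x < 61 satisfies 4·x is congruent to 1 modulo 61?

46

4·46 = 184 = 3·61 + 1, so 4⁻¹ ≡ 46 (mod 61).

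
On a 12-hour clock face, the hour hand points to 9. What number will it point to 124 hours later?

1

124 mod 12 = 4 (since 10·12 = 120).
9 + 4 → 1 on a 12-hour dial.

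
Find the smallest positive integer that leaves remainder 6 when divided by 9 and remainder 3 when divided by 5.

x ≡ 3 (mod 5) gives x ∈ {3, 8, 13, 18, 23, 28, 33}.
The first of these with x mod 9 = 6 is 33.

33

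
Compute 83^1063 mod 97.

Square-and-reduce mod 97: 83^1≡83, 83^2≡2, 83^4≡4, 83^8≡16, 83^16≡62, 83^32≡61, 83^64≡35, 83^128≡61, 83^256≡35, 83^512≡61, 83^1024≡35.
Since 1063 = 1 + 2 + 4 + 32 + 1024 in binary, 83^1063 ≡ 83·2·4·61·35 ≡ 82 (mod 97).

82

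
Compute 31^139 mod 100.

71

Square-and-reduce mod 100: 31^1≡31, 31^2≡61, 31^4≡21, 31^8≡41, 31^16≡81, 31^32≡61, 31^64≡21, 31^128≡41.
Since 139 = 1 + 2 + 8 + 128 in binary, 31^139 ≡ 31·61·41·41 ≡ 71 (mod 100).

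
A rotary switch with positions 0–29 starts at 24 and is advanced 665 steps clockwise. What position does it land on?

29

Dividing 665 by 30 gives quotient 22 and remainder 5.
(24 + 5) mod 30 = 29.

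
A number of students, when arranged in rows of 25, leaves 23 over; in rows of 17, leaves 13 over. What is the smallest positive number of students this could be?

98

x ≡ 13 (mod 17) gives x ∈ {13, 30, 47, 64, 81, 98}.
The first of these with x mod 25 = 23 is 98.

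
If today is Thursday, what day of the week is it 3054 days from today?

3054 mod 7 = 2 (since 436·7 = 3052).
Thursday + 2 days → Saturday.

Saturday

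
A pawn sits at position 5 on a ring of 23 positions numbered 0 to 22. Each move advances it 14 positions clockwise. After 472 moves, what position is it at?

472·14 = 6608.
6608 mod 23 = 7 (since 287·23 = 6601).
(5 + 7) mod 23 = 12.

12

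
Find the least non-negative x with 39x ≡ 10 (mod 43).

39⁻¹ ≡ 32 (mod 43) because 39·32 = 1248 = 29·43 + 1.
Multiplying both sides by 32: x ≡ 32·10 = 320 ≡ 19 (mod 43).

19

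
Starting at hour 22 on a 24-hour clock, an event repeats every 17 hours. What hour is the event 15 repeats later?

15·17 = 255.
255 mod 24 = 15 (since 10·24 = 240).
(22 + 15) mod 24 = 13.

13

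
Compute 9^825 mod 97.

64

Successive squares of 9 mod 97: 9^1≡9, 9^2≡81, 9^4≡62, 9^8≡61, 9^16≡35, 9^32≡61, 9^64≡35, 9^128≡61, 9^256≡35, 9^512≡61.
825 = 1 + 8 + 16 + 32 + 256 + 512, so 9^825 ≡ 9·61·35·61·35·61 ≡ 64 (mod 97).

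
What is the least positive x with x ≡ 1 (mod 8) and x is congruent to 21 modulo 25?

x ≡ 1 (mod 8) gives x ∈ {1, 9, 17, 25, 33, 41, 49, 57, …}.
The first of these with x mod 25 = 21 is 121.

121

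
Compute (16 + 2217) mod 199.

44

2217 = 11·199 + 28, so 2217 mod 199 = 28.
(16 + 28) mod 199 = 44.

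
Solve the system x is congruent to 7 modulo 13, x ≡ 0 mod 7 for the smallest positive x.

7

x ≡ 0 (mod 7) gives x ∈ {0, 7}.
The first of these with x mod 13 = 7 is 7.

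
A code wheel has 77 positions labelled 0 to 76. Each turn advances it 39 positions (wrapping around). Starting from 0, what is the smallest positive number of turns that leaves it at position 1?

2

77 = 1·39 + 38
39 = 1·38 + 1
38 = 38·1 + 0
Back-substituting gives 39·2 ≡ 1 (mod 77).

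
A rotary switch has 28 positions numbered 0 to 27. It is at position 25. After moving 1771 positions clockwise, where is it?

4

1771 mod 28 = 7 (since 63·28 = 1764).
(25 + 7) mod 28 = 4.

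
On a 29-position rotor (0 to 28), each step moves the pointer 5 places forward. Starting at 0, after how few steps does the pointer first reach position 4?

5⁻¹ ≡ 6 (mod 29) because 5·6 = 30 = 1·29 + 1.
So x ≡ 6·4 = 24 ≡ 24 (mod 29).

24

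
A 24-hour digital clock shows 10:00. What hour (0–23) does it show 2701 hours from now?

23

2701 − 112·24 = 13, so 2701 ≡ 13 (mod 24).
(10 + 13) mod 24 = 23.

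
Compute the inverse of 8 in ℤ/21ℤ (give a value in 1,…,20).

8

21 = 2·8 + 5
8 = 1·5 + 3
5 = 1·3 + 2
3 = 1·2 + 1
2 = 2·1 + 0
Back-substituting gives 8·8 ≡ 1 (mod 21).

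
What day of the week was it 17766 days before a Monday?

17766 − 2538·7 = 0, so 17766 ≡ 0 (mod 7).
Monday − 0 days → Monday.

Monday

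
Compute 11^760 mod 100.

Successive squares of 11 mod 100: 11^1≡11, 11^2≡21, 11^4≡41, 11^8≡81, 11^16≡61, 11^32≡21, 11^64≡41, 11^128≡81, 11^256≡61, 11^512≡21.
760 = 8 + 16 + 32 + 64 + 128 + 512, so 11^760 ≡ 81·61·21·41·81·21 ≡ 1 (mod 100).

1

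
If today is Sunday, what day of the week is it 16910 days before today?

16910 = 2415·7 + 5, so 16910 mod 7 = 5.
Sunday − 5 days → Tuesday.

Tuesday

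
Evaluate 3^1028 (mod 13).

9

By repeated squaring mod 13: 3^1≡3, 3^2≡9, 3^4≡3, 3^8≡9, 3^16≡3, 3^32≡9, 3^64≡3, 3^128≡9, 3^256≡3, 3^512≡9, 3^1024≡3.
1028 = 4 + 1024, so 3^1028 ≡ 3·3 ≡ 9 (mod 13).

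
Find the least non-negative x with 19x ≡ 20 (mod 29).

The inverse of 19 mod 29 is 26 (since 19·26 = 494 ≡ 1).
So x ≡ 26·20 = 520 ≡ 27 (mod 29).
Check: 19·27 = 513 = 17·29 + 20.

27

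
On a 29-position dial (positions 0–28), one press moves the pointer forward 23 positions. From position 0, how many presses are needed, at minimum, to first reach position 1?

29 = 1·23 + 6
23 = 3·6 + 5
6 = 1·5 + 1
5 = 5·1 + 0
Back-substituting gives 23·24 ≡ 1 (mod 29).

24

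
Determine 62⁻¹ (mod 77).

77 = 1·62 + 15
62 = 4·15 + 2
15 = 7·2 + 1
2 = 2·1 + 0
Back-substituting gives 62·41 ≡ 1 (mod 77).

41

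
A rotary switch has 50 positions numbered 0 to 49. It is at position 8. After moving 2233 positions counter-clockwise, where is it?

25

2233 mod 50 = 33 (since 44·50 = 2200).
(8 − 33) mod 50 = 25.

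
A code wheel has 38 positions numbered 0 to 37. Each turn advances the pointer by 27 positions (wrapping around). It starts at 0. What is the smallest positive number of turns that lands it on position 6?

The inverse of 27 mod 38 is 31 (since 27·31 = 837 ≡ 1).
Multiplying both sides by 31: x ≡ 31·6 = 186 ≡ 34 (mod 38).

34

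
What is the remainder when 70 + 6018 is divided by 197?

178

6018 − 30·197 = 108, so 6018 ≡ 108 (mod 197).
(70 + 108) mod 197 = 178.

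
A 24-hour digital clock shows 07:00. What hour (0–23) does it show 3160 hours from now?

3160 = 131·24 + 16, so 3160 mod 24 = 16.
(7 + 16) mod 24 = 23.

23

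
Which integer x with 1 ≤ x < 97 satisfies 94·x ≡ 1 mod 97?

32

94·32 = 3008 = 31·97 + 1, so 94⁻¹ ≡ 32 (mod 97).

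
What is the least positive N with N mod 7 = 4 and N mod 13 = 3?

81

Since 13·6 ≡ 1 (mod 7), take x = 3 + 13·((4−3)·6 mod 7) = 3 + 13·6 = 81.
Check: 81 mod 7 = 4, 81 mod 13 = 3.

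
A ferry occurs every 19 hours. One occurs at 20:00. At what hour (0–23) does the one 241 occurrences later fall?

241·19 = 4579.
4579 = 190·24 + 19, so 4579 mod 24 = 19.
(20 + 19) mod 24 = 15.

15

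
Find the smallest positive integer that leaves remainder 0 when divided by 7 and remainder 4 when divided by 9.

49

x ≡ 0 (mod 7) gives x ∈ {0, 7, 14, 21, 28, 35, 42, 49}.
The first of these with x mod 9 = 4 is 49.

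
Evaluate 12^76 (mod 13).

1

Square-and-reduce mod 13: 12^1≡12, 12^2≡1, 12^4≡1, 12^8≡1, 12^16≡1, 12^32≡1, 12^64≡1.
Since 76 = 4 + 8 + 64 in binary, 12^76 ≡ 1·1·1 ≡ 1 (mod 13).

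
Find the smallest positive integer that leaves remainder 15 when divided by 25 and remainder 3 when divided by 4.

x ≡ 3 (mod 4) gives x ∈ {3, 7, 11, 15}.
The first of these with x mod 25 = 15 is 15.

15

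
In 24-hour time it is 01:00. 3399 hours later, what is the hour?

16

3399 − 141·24 = 15, so 3399 ≡ 15 (mod 24).
(1 + 15) mod 24 = 16.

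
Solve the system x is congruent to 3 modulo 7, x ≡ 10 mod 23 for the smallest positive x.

Since 23·4 ≡ 1 (mod 7), take x = 10 + 23·((3−10)·4 mod 7) = 10 + 23·0 = 10.
Check: 10 mod 7 = 3, 10 mod 23 = 10.

10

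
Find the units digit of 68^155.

Last digits of 8^n: 8, 4, 2, 6 (period 4).
155 leaves remainder 3 on division by 4, so 68^155 ends in 2.

2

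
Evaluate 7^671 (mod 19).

Square-and-reduce mod 19: 7^1≡7, 7^2≡11, 7^4≡7, 7^8≡11, 7^16≡7, 7^32≡11, 7^64≡7, 7^128≡11, 7^256≡7, 7^512≡11.
Since 671 = 1 + 2 + 4 + 8 + 16 + 128 + 512 in binary, 7^671 ≡ 7·11·7·11·7·11·11 ≡ 11 (mod 19).

11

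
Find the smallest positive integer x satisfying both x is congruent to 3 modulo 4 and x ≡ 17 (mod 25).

x ≡ 3 (mod 4) gives x ∈ {3, 7, 11, 15, 19, 23, 27, 31, …}.
The first of these with x mod 25 = 17 is 67.

67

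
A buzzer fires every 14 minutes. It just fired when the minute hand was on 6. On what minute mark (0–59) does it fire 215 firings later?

16

215·14 = 3010.
3010 − 50·60 = 10, so 3010 ≡ 10 (mod 60).
(6 + 10) mod 60 = 16.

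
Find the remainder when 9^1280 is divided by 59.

Successive squares of 9 mod 59: 9^1≡9, 9^2≡22, 9^4≡12, 9^8≡26, 9^16≡27, 9^32≡21, 9^64≡28, 9^128≡17, 9^256≡53, 9^512≡36, 9^1024≡57.
Since 1280 = 256 + 1024 in binary, 9^1280 ≡ 53·57 ≡ 12 (mod 59).

12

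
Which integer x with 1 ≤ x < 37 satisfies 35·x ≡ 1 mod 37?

18

35·18 = 630 = 17·37 + 1, so 35⁻¹ ≡ 18 (mod 37).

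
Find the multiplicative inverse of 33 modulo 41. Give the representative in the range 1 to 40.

5

41 = 1·33 + 8
33 = 4·8 + 1
8 = 8·1 + 0
Back-substituting gives 33·5 ≡ 1 (mod 41).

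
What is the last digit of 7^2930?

The units digit of 7^n cycles with period 4: 7, 9, 3, 1, …
2930 leaves remainder 2 on division by 4, so 7^2930 ends in 9.

9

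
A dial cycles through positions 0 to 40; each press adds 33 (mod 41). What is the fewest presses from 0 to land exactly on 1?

41 = 1·33 + 8
33 = 4·8 + 1
8 = 8·1 + 0
Back-substituting gives 33·5 ≡ 1 (mod 41).

5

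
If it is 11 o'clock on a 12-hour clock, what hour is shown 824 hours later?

7

824 = 68·12 + 8, so 824 mod 12 = 8.
11 + 8 → 7 on a 12-hour dial.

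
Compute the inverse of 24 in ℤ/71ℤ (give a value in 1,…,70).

3

24·3 = 72 = 1·71 + 1, so 24⁻¹ ≡ 3 (mod 71).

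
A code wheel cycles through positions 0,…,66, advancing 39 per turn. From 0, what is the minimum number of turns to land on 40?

The inverse of 39 mod 67 is 55 (since 39·55 = 2145 ≡ 1).
Multiplying both sides by 55: x ≡ 55·40 = 2200 ≡ 56 (mod 67).
Check: 39·56 = 2184 = 32·67 + 40.

56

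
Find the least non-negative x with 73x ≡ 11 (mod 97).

73⁻¹ ≡ 4 (mod 97) because 73·4 = 292 = 3·97 + 1.
Multiplying both sides by 4: x ≡ 4·11 = 44 ≡ 44 (mod 97).

44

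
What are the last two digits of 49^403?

By repeated squaring mod 100: 49^1≡49, 49^2≡1, 49^4≡1, 49^8≡1, 49^16≡1, 49^32≡1, 49^64≡1, 49^128≡1, 49^256≡1.
Since 403 = 1 + 2 + 16 + 128 + 256 in binary, 49^403 ≡ 49·1·1·1·1 ≡ 49 (mod 100).

49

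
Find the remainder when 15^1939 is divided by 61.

56

By repeated squaring mod 61: 15^1≡15, 15^2≡42, 15^4≡56, 15^8≡25, 15^16≡15, 15^32≡42, 15^64≡56, 15^128≡25, 15^256≡15, 15^512≡42, 15^1024≡56.
1939 = 1 + 2 + 16 + 128 + 256 + 512 + 1024, so 15^1939 ≡ 15·42·15·25·15·42·56 ≡ 56 (mod 61).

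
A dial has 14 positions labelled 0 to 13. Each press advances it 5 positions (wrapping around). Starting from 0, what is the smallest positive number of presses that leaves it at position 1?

3

14 = 2·5 + 4
5 = 1·4 + 1
4 = 4·1 + 0
Back-substituting gives 5·3 ≡ 1 (mod 14).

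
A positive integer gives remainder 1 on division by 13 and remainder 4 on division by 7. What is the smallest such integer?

53

Since 7·2 ≡ 1 (mod 13), take x = 4 + 7·((1−4)·2 mod 13) = 4 + 7·7 = 53.
Check: 53 mod 13 = 1, 53 mod 7 = 4.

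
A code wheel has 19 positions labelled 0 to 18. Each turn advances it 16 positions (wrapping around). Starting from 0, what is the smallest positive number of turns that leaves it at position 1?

19 = 1·16 + 3
16 = 5·3 + 1
3 = 3·1 + 0
Back-substituting gives 16·6 ≡ 1 (mod 19).

6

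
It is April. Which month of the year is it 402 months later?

402 − 33·12 = 6, so 402 ≡ 6 (mod 12).
April + 6 months → October.

October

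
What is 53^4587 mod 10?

Powers of 3 mod 10 repeat with period 4: 3, 9, 7, 1.
4587 mod 4 = 3, so the last digit matches 3^3 = 7.

7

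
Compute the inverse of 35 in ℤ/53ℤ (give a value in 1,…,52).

53 = 1·35 + 18
35 = 1·18 + 17
18 = 1·17 + 1
17 = 17·1 + 0
Back-substituting gives 35·50 ≡ 1 (mod 53).

50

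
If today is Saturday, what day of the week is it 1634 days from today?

Tuesday

1634 = 233·7 + 3, so 1634 mod 7 = 3.
Saturday + 3 days → Tuesday.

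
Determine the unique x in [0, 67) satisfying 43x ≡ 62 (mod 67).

3

The inverse of 43 mod 67 is 53 (since 43·53 = 2279 ≡ 1).
Multiplying both sides by 53: x ≡ 53·62 = 3286 ≡ 3 (mod 67).
Check: 43·3 = 129 = 1·67 + 62.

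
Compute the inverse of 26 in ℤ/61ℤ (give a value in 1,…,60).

54

61 = 2·26 + 9
26 = 2·9 + 8
9 = 1·8 + 1
8 = 8·1 + 0
Back-substituting gives 26·54 ≡ 1 (mod 61).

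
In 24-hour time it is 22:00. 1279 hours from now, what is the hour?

1279 − 53·24 = 7, so 1279 ≡ 7 (mod 24).
(22 + 7) mod 24 = 5.

5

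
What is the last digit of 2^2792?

The units digit of 2^n cycles with period 4: 2, 4, 8, 6, …
2792 mod 4 = 0, so the last digit matches 2^4 = 6.

6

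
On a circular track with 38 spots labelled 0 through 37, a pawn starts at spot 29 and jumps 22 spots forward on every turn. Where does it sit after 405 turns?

9

405·22 = 8910.
8910 − 234·38 = 18, so 8910 ≡ 18 (mod 38).
(29 + 18) mod 38 = 9.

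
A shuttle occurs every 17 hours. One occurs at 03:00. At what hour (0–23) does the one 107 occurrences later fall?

107·17 = 1819.
Dividing 1819 by 24 gives quotient 75 and remainder 19.
(3 + 19) mod 24 = 22.

22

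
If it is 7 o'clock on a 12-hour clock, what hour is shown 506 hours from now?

506 = 42·12 + 2, so 506 mod 12 = 2.
7 + 2 → 9 on a 12-hour dial.

9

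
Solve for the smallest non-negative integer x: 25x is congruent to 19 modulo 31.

2

The inverse of 25 mod 31 is 5 (since 25·5 = 125 ≡ 1).
So x ≡ 5·19 = 95 ≡ 2 (mod 31).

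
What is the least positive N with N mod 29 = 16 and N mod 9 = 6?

132

x ≡ 6 (mod 9) gives x ∈ {6, 15, 24, 33, 42, 51, 60, 69, …}.
The first of these with x mod 29 = 16 is 132.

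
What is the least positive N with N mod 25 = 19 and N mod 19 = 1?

Since 19·4 ≡ 1 (mod 25), take x = 1 + 19·((19−1)·4 mod 25) = 1 + 19·22 = 419.
Check: 419 mod 25 = 19, 419 mod 19 = 1.

419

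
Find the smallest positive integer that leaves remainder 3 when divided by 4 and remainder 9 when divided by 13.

x ≡ 3 (mod 4) gives x ∈ {3, 7, 11, 15, 19, 23, 27, 31, …}.
The first of these with x mod 13 = 9 is 35.

35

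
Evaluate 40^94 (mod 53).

24

By repeated squaring mod 53: 40^1≡40, 40^2≡10, 40^4≡47, 40^8≡36, 40^16≡24, 40^32≡46, 40^64≡49.
Since 94 = 2 + 4 + 8 + 16 + 64 in binary, 40^94 ≡ 10·47·36·24·49 ≡ 24 (mod 53).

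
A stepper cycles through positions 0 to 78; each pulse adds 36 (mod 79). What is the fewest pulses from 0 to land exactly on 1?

79 = 2·36 + 7
36 = 5·7 + 1
7 = 7·1 + 0
Back-substituting gives 36·11 ≡ 1 (mod 79).

11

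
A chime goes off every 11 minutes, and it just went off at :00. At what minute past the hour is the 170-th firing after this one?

10

170·11 = 1870.
1870 − 31·60 = 10, so 1870 ≡ 10 (mod 60).
(0 + 10) mod 60 = 10.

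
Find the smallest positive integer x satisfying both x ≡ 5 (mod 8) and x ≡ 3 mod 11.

69

x ≡ 5 (mod 8) gives x ∈ {5, 13, 21, 29, 37, 45, 53, 61, …}.
The first of these with x mod 11 = 3 is 69.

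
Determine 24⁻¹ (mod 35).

35 = 1·24 + 11
24 = 2·11 + 2
11 = 5·2 + 1
2 = 2·1 + 0
Back-substituting gives 24·19 ≡ 1 (mod 35).

19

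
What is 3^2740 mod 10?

Last digits of 3^n: 3, 9, 7, 1 (period 4).
2740 leaves remainder 0 on division by 4, so 3^2740 ends in 1.

1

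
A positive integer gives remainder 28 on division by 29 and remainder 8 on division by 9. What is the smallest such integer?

260

x ≡ 8 (mod 9) gives x ∈ {8, 17, 26, 35, 44, 53, 62, 71, …}.
The first of these with x mod 29 = 28 is 260.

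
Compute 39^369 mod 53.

20

Square-and-reduce mod 53: 39^1≡39, 39^2≡37, 39^4≡44, 39^8≡28, 39^16≡42, 39^32≡15, 39^64≡13, 39^128≡10, 39^256≡47.
Since 369 = 1 + 16 + 32 + 64 + 256 in binary, 39^369 ≡ 39·42·15·13·47 ≡ 20 (mod 53).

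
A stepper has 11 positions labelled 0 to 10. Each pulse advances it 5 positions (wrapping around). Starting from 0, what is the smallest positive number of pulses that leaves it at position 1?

9

5·9 = 45 = 4·11 + 1, so 5⁻¹ ≡ 9 (mod 11).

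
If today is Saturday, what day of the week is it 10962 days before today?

Dividing 10962 by 7 gives quotient 1566 and remainder 0.
Saturday − 0 days → Saturday.

Saturday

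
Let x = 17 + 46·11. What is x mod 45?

28

46·11 = 506.
Dividing 506 by 45 gives quotient 11 and remainder 11.
(17 + 11) mod 45 = 28.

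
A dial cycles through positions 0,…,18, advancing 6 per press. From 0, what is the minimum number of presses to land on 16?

The inverse of 6 mod 19 is 16 (since 6·16 = 96 ≡ 1).
Multiplying both sides by 16: x ≡ 16·16 = 256 ≡ 9 (mod 19).
Check: 6·9 = 54 = 2·19 + 16.

9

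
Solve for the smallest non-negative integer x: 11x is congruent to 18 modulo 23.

10

11⁻¹ ≡ 21 (mod 23) because 11·21 = 231 = 10·23 + 1.
Multiplying both sides by 21: x ≡ 21·18 = 378 ≡ 10 (mod 23).
Check: 11·10 = 110 = 4·23 + 18.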